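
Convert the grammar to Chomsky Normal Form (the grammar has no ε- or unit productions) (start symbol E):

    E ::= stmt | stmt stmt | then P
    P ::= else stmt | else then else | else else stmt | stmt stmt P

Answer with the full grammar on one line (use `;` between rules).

Introduce a nonterminal for each terminal appearing in a rule of length ≥ 2: X1 → stmt, X2 → then, X3 → else.
Binarize each right-hand side of length ≥ 3 by chaining fresh nonterminals (Y1, Y2, …): affected rules were P → X3 X2 X3; P → X3 X3 X1; P → X1 X1 P.

E ::= stmt | X1 X1 | X2 P; P ::= X3 X1 | X3 Y1 | X3 Y2 | X1 Y3; X1 ::= stmt; X2 ::= then; X3 ::= else; Y1 ::= X2 X3; Y2 ::= X3 X1; Y3 ::= X1 P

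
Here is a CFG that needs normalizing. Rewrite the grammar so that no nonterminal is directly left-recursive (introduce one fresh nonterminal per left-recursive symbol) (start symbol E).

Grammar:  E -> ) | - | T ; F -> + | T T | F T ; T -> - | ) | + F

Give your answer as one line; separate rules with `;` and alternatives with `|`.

E -> ) | - | T; F -> + F' | T T F'; T -> - | ) | + F; F' -> T F' | ε

F is directly left-recursive.
For F: α = {T}, β = {+, T T}. Rewrite as F → β F' and F' → α F' | ε.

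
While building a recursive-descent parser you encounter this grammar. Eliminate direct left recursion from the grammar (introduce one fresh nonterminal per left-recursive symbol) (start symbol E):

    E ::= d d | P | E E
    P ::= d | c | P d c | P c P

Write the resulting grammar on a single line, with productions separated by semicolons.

E ::= d d E' | P E'; P ::= d P' | c P'; E' ::= E E' | ε; P' ::= d c P' | c P P' | ε

Left recursion appears on E, P.
For E: α = {E}, β = {d d, P}. Rewrite as E → β E' and E' → α E' | ε.
For P: α = {d c, c P}, β = {d, c}. Rewrite as P → β P' and P' → α P' | ε.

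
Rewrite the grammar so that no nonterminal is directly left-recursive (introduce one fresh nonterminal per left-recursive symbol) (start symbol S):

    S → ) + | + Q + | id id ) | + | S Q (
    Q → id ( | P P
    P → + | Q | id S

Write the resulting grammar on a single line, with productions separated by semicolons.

Left recursion appears on S.
For S: α = {Q (}, β = {) +, + Q +, id id ), +}. Rewrite as S → β S' and S' → α S' | ε.

S → ) + S' | + Q + S' | id id ) S' | + S'; Q → id ( | P P; P → + | Q | id S; S' → Q ( S' | epsilon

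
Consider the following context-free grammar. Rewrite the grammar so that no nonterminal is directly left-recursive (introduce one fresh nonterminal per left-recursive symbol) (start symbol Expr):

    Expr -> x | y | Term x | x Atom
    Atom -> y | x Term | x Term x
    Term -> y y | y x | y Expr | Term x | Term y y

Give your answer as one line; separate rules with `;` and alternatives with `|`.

Left recursion appears on Term.
For Term: α = {x, y y}, β = {y y, y x, y Expr}. Rewrite as Term → β Term1 and Term1 → α Term1 | ε.

Expr -> x | y | Term x | x Atom; Atom -> y | x Term | x Term x; Term -> y y Term1 | y x Term1 | y Expr Term1; Term1 -> x Term1 | y y Term1 | ε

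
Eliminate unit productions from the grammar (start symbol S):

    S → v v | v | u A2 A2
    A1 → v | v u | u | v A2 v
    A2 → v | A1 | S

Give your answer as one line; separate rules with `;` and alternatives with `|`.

S → v v | v | u A2 A2; A1 → v | v u | u | v A2 v; A2 → v | v u | u | v A2 v | v v | u A2 A2

Unit pairs: A2 ⇒* {A1, S}.
For each unit pair (A, B), copy every non-unit production of B to A, then drop all unit productions.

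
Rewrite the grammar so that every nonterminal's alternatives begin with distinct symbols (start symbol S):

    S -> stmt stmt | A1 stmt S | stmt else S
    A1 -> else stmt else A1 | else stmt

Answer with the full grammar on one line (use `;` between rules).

S has alternatives sharing prefix 'stmt': factor to S → stmt S' with S' → stmt | else S.
A1 has alternatives sharing prefix 'else stmt': factor to A1 → else stmt A1' with A1' → else A1 | ε.

S -> A1 stmt S | stmt S'; A1 -> else stmt A1'; S' -> stmt | else S; A1' -> else A1 | ε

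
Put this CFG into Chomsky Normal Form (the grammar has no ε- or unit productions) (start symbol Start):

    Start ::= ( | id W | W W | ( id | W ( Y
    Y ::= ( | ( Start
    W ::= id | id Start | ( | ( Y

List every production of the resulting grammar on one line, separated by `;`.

Introduce a nonterminal for each terminal appearing in a rule of length ≥ 2: X1 → id, X2 → (.
Binarize each right-hand side of length ≥ 3 by chaining fresh nonterminals (Y1, Y2, …): affected rules were Start → W X2 Y.

Start ::= ( | X1 W | W W | X2 X1 | W Y1; Y ::= ( | X2 Start; W ::= id | X1 Start | ( | X2 Y; X1 ::= id; X2 ::= (; Y1 ::= X2 Y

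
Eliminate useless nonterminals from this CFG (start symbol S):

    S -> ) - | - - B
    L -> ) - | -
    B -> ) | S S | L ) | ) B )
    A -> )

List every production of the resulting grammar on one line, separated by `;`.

Generating nonterminals: {A, B, L, S}.
Reachable from S after that: {B, L, S}.
Removed useless symbols: {A} and every production mentioning them.

S -> ) - | - - B; L -> ) - | -; B -> ) | S S | L ) | ) B )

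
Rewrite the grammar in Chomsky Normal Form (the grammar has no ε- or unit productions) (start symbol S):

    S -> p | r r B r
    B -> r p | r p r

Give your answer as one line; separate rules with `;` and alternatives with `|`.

S -> p | X1 Y1; B -> X1 X2 | X1 Y3; X1 -> r; X2 -> p; Y1 -> X1 Y2; Y2 -> B X1; Y3 -> X2 X1

Introduce a nonterminal for each terminal appearing in a rule of length ≥ 2: X1 → r, X2 → p.
Binarize each right-hand side of length ≥ 3 by chaining fresh nonterminals (Y1, Y2, …): affected rules were S → X1 X1 B X1; B → X1 X2 X1.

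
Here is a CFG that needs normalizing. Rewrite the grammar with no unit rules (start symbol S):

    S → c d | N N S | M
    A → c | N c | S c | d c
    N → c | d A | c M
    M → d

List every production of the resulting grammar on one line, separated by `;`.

S → c d | N N S | d; A → c | N c | S c | d c; N → c | d A | c M; M → d

Unit pairs: S ⇒* {M}.
For each unit pair (A, B), copy every non-unit production of B to A, then drop all unit productions.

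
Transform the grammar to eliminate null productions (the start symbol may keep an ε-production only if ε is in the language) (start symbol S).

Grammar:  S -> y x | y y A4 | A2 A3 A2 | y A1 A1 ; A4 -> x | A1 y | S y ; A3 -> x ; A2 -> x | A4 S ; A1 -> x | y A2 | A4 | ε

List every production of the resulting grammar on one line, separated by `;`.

S -> y x | y y A4 | A2 A3 A2 | y A1 A1 | y A1 | y; A4 -> x | A1 y | y | S y; A3 -> x; A2 -> x | A4 S; A1 -> x | y A2 | A4

The nullable symbols are {A1}.
ε ∉ L(G), so no ε-production is kept.
Add the nullable-subset variants: S → y A1 A1 gives y A1 A1 | y A1 | y. A4 → A1 y gives A1 y | y.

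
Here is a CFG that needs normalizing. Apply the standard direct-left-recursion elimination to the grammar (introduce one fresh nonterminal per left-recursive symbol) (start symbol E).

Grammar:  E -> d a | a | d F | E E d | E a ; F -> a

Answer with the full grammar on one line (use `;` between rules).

Directly left-recursive nonterminal: E.
For E: α = {E d, a}, β = {d a, a, d F}. Rewrite as E → β E' and E' → α E' | ε.

E -> d a E' | a E' | d F E'; F -> a; E' -> E d E' | a E' | ε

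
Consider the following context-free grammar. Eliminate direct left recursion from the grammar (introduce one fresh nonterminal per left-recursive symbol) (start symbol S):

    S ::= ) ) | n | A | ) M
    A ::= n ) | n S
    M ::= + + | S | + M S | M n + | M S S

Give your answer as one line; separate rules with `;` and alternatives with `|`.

S ::= ) ) | n | A | ) M; A ::= n ) | n S; M ::= + + M' | S M' | + M S M'; M' ::= n + M' | S S M' | ε

M is directly left-recursive.
For M: α = {n +, S S}, β = {+ +, S, + M S}. Rewrite as M → β M' and M' → α M' | ε.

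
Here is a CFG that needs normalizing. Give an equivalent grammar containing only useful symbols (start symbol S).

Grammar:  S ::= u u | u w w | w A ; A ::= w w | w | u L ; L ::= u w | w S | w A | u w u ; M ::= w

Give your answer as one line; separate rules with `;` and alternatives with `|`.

Generating nonterminals: {A, L, M, S}.
Reachable from S after that: {A, L, S}.
Removed useless symbols: {M} and every production mentioning them.

S ::= u u | u w w | w A; A ::= w w | w | u L; L ::= u w | w S | w A | u w u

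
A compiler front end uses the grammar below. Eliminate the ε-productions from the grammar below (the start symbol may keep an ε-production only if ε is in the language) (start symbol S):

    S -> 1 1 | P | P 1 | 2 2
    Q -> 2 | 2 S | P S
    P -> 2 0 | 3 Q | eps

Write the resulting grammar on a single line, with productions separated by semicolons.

S -> 1 1 | P | P 1 | 1 | 2 2 | eps; Q -> 2 | 2 S | P S | P | S; P -> 2 0 | 3 Q | 3

Nullable set = {P, Q, S}.
ε ∈ L(G) since S is nullable, so keep S → ε.
For each production, add variants omitting each subset of nullable occurrences: S → P 1 gives P 1 | 1. Q → P S gives P S | P | S. P → 3 Q gives 3 Q | 3.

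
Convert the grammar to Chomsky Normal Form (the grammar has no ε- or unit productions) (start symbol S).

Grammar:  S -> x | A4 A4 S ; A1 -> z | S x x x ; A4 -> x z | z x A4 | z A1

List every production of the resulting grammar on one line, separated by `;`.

S -> x | A4 Y1; A1 -> z | S Y2; A4 -> X1 X2 | X2 Y4 | X2 A1; X1 -> x; X2 -> z; Y1 -> A4 S; Y2 -> X1 Y3; Y3 -> X1 X1; Y4 -> X1 A4

Introduce a nonterminal for each terminal appearing in a rule of length ≥ 2: X1 → x, X2 → z.
Binarize each right-hand side of length ≥ 3 by chaining fresh nonterminals (Y1, Y2, …): affected rules were S → A4 A4 S; A1 → S X1 X1 X1; A4 → X2 X1 A4.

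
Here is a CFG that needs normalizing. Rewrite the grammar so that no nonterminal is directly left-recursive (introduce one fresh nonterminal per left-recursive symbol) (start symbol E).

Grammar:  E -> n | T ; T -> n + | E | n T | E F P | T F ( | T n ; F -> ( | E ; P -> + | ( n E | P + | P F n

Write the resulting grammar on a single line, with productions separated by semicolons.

E -> n | T; T -> n + T' | E T' | n T T' | E F P T'; F -> ( | E; P -> + P' | ( n E P'; T' -> F ( T' | n T' | eps; P' -> + P' | F n P' | eps

T, P are directly left-recursive.
For T: α = {F (, n}, β = {n +, E, n T, E F P}. Rewrite as T → β T' and T' → α T' | ε.
For P: α = {+, F n}, β = {+, ( n E}. Rewrite as P → β P' and P' → α P' | ε.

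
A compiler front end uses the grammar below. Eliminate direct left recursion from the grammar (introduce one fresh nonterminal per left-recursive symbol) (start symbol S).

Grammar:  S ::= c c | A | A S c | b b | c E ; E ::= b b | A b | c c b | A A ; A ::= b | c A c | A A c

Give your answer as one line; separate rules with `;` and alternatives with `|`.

S ::= c c | A | A S c | b b | c E; E ::= b b | A b | c c b | A A; A ::= b A' | c A c A'; A' ::= A c A' | eps

A is directly left-recursive.
For A: α = {A c}, β = {b, c A c}. Rewrite as A → β A' and A' → α A' | ε.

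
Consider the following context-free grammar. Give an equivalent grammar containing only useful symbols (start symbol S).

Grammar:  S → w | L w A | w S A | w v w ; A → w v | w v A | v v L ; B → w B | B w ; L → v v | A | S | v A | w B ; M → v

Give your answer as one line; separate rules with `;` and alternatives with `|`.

Generating nonterminals: {A, L, M, S}.
Reachable from S after that: {A, L, S}.
Removed useless symbols: {B, M} and every production mentioning them.

S → w | L w A | w S A | w v w; A → w v | w v A | v v L; L → v v | A | S | v A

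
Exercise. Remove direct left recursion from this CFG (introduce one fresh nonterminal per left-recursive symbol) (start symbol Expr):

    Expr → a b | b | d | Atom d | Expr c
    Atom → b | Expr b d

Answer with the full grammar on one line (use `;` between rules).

Expr → a b Expr1 | b Expr1 | d Expr1 | Atom d Expr1; Atom → b | Expr b d; Expr1 → c Expr1 | ε

Directly left-recursive nonterminal: Expr.
For Expr: α = {c}, β = {a b, b, d, Atom d}. Rewrite as Expr → β Expr1 and Expr1 → α Expr1 | ε.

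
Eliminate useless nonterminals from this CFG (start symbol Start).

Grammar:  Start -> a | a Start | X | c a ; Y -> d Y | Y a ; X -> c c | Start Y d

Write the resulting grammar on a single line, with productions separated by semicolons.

Generating nonterminals: {Start, X}.
Reachable from Start after that: {Start, X}.
Removed useless symbols: {Y} and every production mentioning them.

Start -> a | a Start | X | c a; X -> c c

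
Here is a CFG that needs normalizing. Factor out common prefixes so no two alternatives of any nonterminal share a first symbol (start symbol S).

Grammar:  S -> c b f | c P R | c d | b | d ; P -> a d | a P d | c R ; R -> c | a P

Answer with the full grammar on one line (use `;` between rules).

S has alternatives sharing prefix 'c': factor to S → c S' with S' → b f | P R | d.
P has alternatives sharing prefix 'a': factor to P → a P' with P' → d | P d.

S -> b | d | c S'; P -> c R | a P'; R -> c | a P; S' -> b f | P R | d; P' -> d | P d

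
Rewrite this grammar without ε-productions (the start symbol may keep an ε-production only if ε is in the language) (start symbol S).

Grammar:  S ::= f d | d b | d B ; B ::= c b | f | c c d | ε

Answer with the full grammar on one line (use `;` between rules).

S ::= f d | d b | d B | d; B ::= c b | f | c c d

The nullable symbols are {B}.
ε ∉ L(G), so no ε-production is kept.
Expand every rule over subsets of its nullable positions: S → d B gives d B | d.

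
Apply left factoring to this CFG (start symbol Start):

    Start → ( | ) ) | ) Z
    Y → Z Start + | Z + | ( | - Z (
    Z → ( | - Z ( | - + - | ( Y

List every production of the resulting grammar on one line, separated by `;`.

Start has alternatives sharing prefix ')': factor to Start → ) Start1 with Start1 → ) | Z.
Y has alternatives sharing prefix 'Z': factor to Y → Z Y1 with Y1 → Start + | +.
Z has alternatives sharing prefix '(': factor to Z → ( Z1 with Z1 → ε | Y.
Z has alternatives sharing prefix '-': factor to Z → - Z2 with Z2 → Z ( | + -.

Start → ( | ) Start1; Y → ( | - Z ( | Z Y1; Z → ( Z1 | - Z2; Start1 → ) | Z; Y1 → Start + | +; Z1 → ε | Y; Z2 → Z ( | + -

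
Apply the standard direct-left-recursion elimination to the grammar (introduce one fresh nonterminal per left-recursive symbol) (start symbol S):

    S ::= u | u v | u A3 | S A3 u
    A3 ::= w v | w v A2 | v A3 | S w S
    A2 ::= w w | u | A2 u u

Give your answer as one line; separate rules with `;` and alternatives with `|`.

S ::= u S' | u v S' | u A3 S'; A3 ::= w v | w v A2 | v A3 | S w S; A2 ::= w w A2' | u A2'; S' ::= A3 u S' | ε; A2' ::= u u A2' | ε

Left recursion appears on S, A2.
For S: α = {A3 u}, β = {u, u v, u A3}. Rewrite as S → β S' and S' → α S' | ε.
For A2: α = {u u}, β = {w w, u}. Rewrite as A2 → β A2' and A2' → α A2' | ε.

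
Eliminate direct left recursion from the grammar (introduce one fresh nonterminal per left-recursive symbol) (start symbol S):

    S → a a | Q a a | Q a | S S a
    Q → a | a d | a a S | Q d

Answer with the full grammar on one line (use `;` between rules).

S → a a S' | Q a a S' | Q a S'; Q → a Q' | a d Q' | a a S Q'; S' → S a S' | ε; Q' → d Q' | ε

S, Q are directly left-recursive.
For S: α = {S a}, β = {a a, Q a a, Q a}. Rewrite as S → β S' and S' → α S' | ε.
For Q: α = {d}, β = {a, a d, a a S}. Rewrite as Q → β Q' and Q' → α Q' | ε.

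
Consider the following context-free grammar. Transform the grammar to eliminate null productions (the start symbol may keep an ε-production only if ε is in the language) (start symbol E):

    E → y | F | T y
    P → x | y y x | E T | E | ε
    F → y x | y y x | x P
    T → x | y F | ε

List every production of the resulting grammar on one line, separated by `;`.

Nullable nonterminals: {P, T}.
ε ∉ L(G), so no ε-production is kept.
Expand every rule over subsets of its nullable positions: P → E T gives E T | E. F → x P gives x P | x.

E → y | F | T y; P → x | y y x | E T | E; F → y x | y y x | x P | x; T → x | y F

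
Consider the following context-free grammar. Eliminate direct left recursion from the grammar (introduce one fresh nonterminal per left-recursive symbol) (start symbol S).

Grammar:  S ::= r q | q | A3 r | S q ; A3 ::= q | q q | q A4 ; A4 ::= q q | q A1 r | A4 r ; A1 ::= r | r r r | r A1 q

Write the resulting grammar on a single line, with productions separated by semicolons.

S ::= r q S' | q S' | A3 r S'; A3 ::= q | q q | q A4; A4 ::= q q A4' | q A1 r A4'; A1 ::= r | r r r | r A1 q; S' ::= q S' | ε; A4' ::= r A4' | ε

S, A4 are directly left-recursive.
For S: α = {q}, β = {r q, q, A3 r}. Rewrite as S → β S' and S' → α S' | ε.
For A4: α = {r}, β = {q q, q A1 r}. Rewrite as A4 → β A4' and A4' → α A4' | ε.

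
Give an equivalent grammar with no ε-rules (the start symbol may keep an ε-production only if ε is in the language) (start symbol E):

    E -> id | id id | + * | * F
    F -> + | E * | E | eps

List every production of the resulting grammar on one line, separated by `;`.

The nullable symbols are {F}.
ε ∉ L(G), so no ε-production is kept.
Expand every rule over subsets of its nullable positions: E → * F gives * F | *.

E -> id | id id | + * | * F | *; F -> + | E * | E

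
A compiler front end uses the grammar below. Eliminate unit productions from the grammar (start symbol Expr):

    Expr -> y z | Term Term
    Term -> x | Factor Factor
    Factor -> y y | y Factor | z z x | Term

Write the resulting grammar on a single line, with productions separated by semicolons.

Expr -> y z | Term Term; Term -> x | Factor Factor; Factor -> x | Factor Factor | y y | y Factor | z z x

Unit pairs: Factor ⇒* {Term}.
For each unit pair (A, B), copy every non-unit production of B to A, then drop all unit productions.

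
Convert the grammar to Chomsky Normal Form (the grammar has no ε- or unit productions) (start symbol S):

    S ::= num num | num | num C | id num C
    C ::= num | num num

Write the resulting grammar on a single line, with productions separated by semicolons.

S ::= X1 X1 | num | X1 C | X2 Y1; C ::= num | X1 X1; X1 ::= num; X2 ::= id; Y1 ::= X1 C

Introduce a nonterminal for each terminal appearing in a rule of length ≥ 2: X1 → num, X2 → id.
Binarize each right-hand side of length ≥ 3 by chaining fresh nonterminals (Y1, Y2, …): affected rules were S → X2 X1 C.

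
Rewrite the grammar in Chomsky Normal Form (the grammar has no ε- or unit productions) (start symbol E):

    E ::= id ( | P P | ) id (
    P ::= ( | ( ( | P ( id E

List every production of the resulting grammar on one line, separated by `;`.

Introduce a nonterminal for each terminal appearing in a rule of length ≥ 2: X1 → id, X2 → (, X3 → ).
Binarize each right-hand side of length ≥ 3 by chaining fresh nonterminals (Y1, Y2, …): affected rules were E → X3 X1 X2; P → P X2 X1 E.

E ::= X1 X2 | P P | X3 Y1; P ::= ( | X2 X2 | P Y2; X1 ::= id; X2 ::= (; X3 ::= ); Y1 ::= X1 X2; Y2 ::= X2 Y3; Y3 ::= X1 E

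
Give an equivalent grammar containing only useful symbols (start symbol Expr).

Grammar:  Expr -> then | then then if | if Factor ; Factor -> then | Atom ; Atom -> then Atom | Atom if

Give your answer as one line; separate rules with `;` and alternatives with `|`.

Generating nonterminals: {Expr, Factor}.
Reachable from Expr after that: {Expr, Factor}.
Removed useless symbols: {Atom} and every production mentioning them.

Expr -> then | then then if | if Factor; Factor -> then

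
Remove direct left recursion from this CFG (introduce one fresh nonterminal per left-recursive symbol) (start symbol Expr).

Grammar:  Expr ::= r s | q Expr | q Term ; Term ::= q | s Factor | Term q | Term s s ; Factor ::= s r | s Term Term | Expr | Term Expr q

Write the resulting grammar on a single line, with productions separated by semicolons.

Expr ::= r s | q Expr | q Term; Term ::= q Term1 | s Factor Term1; Factor ::= s r | s Term Term | Expr | Term Expr q; Term1 ::= q Term1 | s s Term1 | ε

Directly left-recursive nonterminal: Term.
For Term: α = {q, s s}, β = {q, s Factor}. Rewrite as Term → β Term1 and Term1 → α Term1 | ε.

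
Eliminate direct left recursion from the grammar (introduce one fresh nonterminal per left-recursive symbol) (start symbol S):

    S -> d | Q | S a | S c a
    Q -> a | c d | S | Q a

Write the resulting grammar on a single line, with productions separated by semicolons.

S -> d S' | Q S'; Q -> a Q' | c d Q' | S Q'; S' -> a S' | c a S' | ε; Q' -> a Q' | ε

Directly left-recursive nonterminals: S, Q.
For S: α = {a, c a}, β = {d, Q}. Rewrite as S → β S' and S' → α S' | ε.
For Q: α = {a}, β = {a, c d, S}. Rewrite as Q → β Q' and Q' → α Q' | ε.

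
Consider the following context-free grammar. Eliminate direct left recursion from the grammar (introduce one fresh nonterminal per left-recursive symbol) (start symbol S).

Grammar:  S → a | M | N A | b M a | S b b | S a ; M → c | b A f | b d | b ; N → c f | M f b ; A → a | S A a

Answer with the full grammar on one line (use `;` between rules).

S → a S' | M S' | N A S' | b M a S'; M → c | b A f | b d | b; N → c f | M f b; A → a | S A a; S' → b b S' | a S' | epsilon

Left recursion appears on S.
For S: α = {b b, a}, β = {a, M, N A, b M a}. Rewrite as S → β S' and S' → α S' | ε.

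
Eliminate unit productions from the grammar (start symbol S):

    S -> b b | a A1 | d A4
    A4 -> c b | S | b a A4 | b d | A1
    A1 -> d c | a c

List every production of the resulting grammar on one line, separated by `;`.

S -> b b | a A1 | d A4; A4 -> c b | b a A4 | b d | d c | a c | b b | a A1 | d A4; A1 -> d c | a c

Unit pairs: A4 ⇒* {A1, S}.
For every A with A ⇒* B via unit rules, add B's non-unit alternatives to A; then delete every rule of the form X → Y.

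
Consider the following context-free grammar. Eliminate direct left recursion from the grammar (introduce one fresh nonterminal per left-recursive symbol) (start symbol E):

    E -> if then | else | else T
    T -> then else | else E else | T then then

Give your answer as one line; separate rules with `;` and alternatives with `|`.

Directly left-recursive nonterminal: T.
For T: α = {then then}, β = {then else, else E else}. Rewrite as T → β T' and T' → α T' | ε.

E -> if then | else | else T; T -> then else T' | else E else T'; T' -> then then T' | ε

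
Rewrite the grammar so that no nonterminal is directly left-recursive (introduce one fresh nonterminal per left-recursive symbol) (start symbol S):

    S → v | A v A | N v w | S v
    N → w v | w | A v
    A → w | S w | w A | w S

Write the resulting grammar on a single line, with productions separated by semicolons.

S → v S' | A v A S' | N v w S'; N → w v | w | A v; A → w | S w | w A | w S; S' → v S' | eps

Left recursion appears on S.
For S: α = {v}, β = {v, A v A, N v w}. Rewrite as S → β S' and S' → α S' | ε.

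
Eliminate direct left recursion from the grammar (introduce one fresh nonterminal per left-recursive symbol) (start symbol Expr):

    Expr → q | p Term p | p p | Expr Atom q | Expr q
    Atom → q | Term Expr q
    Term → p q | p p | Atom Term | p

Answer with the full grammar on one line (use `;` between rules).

Left recursion appears on Expr.
For Expr: α = {Atom q, q}, β = {q, p Term p, p p}. Rewrite as Expr → β Expr1 and Expr1 → α Expr1 | ε.

Expr → q Expr1 | p Term p Expr1 | p p Expr1; Atom → q | Term Expr q; Term → p q | p p | Atom Term | p; Expr1 → Atom q Expr1 | q Expr1 | ε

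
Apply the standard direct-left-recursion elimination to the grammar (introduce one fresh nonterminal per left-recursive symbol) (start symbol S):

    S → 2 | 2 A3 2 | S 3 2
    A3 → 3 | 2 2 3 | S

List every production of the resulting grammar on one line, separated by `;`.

S → 2 S' | 2 A3 2 S'; A3 → 3 | 2 2 3 | S; S' → 3 2 S' | ε

S is directly left-recursive.
For S: α = {3 2}, β = {2, 2 A3 2}. Rewrite as S → β S' and S' → α S' | ε.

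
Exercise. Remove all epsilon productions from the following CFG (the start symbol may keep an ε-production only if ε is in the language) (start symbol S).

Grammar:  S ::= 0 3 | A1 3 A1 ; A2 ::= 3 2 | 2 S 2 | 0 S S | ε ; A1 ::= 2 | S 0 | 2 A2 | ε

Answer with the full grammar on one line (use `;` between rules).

S ::= 0 3 | A1 3 A1 | A1 3 | 3 A1 | 3; A2 ::= 3 2 | 2 S 2 | 0 S S; A1 ::= 2 | S 0 | 2 A2

The nullable symbols are {A1, A2}.
ε ∉ L(G), so no ε-production is kept.
Expand every rule over subsets of its nullable positions: S → A1 3 A1 gives A1 3 A1 | A1 3 | 3 A1 | 3.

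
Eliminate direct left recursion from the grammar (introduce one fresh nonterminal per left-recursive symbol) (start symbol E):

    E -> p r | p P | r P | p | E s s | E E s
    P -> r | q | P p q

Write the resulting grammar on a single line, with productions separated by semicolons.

Left recursion appears on E, P.
For E: α = {s s, E s}, β = {p r, p P, r P, p}. Rewrite as E → β E' and E' → α E' | ε.
For P: α = {p q}, β = {r, q}. Rewrite as P → β P' and P' → α P' | ε.

E -> p r E' | p P E' | r P E' | p E'; P -> r P' | q P'; E' -> s s E' | E s E' | eps; P' -> p q P' | eps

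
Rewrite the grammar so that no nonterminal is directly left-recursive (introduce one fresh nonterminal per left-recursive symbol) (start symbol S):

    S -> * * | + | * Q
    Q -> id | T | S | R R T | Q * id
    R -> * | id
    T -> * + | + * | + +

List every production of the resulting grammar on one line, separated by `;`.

Directly left-recursive nonterminal: Q.
For Q: α = {* id}, β = {id, T, S, R R T}. Rewrite as Q → β Q' and Q' → α Q' | ε.

S -> * * | + | * Q; Q -> id Q' | T Q' | S Q' | R R T Q'; R -> * | id; T -> * + | + * | + +; Q' -> * id Q' | ε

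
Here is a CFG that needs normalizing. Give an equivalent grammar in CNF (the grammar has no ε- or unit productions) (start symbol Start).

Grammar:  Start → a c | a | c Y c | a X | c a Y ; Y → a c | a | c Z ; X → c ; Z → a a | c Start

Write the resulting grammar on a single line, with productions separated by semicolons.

Start → X1 X2 | a | X2 Y1 | X1 X | X2 Y2; Y → X1 X2 | a | X2 Z; X → c; Z → X1 X1 | X2 Start; X1 → a; X2 → c; Y1 → Y X2; Y2 → X1 Y

Introduce a nonterminal for each terminal appearing in a rule of length ≥ 2: X1 → a, X2 → c.
Binarize each right-hand side of length ≥ 3 by chaining fresh nonterminals (Y1, Y2, …): affected rules were Start → X2 Y X2; Start → X2 X1 Y.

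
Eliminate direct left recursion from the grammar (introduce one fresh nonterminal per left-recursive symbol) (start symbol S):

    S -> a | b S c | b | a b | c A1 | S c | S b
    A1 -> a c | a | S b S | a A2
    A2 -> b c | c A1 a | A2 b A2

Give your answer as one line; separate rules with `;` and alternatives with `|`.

S -> a S' | b S c S' | b S' | a b S' | c A1 S'; A1 -> a c | a | S b S | a A2; A2 -> b c A2' | c A1 a A2'; S' -> c S' | b S' | ε; A2' -> b A2 A2' | ε

Directly left-recursive nonterminals: S, A2.
For S: α = {c, b}, β = {a, b S c, b, a b, c A1}. Rewrite as S → β S' and S' → α S' | ε.
For A2: α = {b A2}, β = {b c, c A1 a}. Rewrite as A2 → β A2' and A2' → α A2' | ε.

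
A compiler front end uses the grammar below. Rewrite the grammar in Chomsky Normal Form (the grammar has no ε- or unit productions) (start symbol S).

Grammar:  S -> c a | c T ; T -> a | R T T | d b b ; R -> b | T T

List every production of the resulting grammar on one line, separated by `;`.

S -> X1 X2 | X1 T; T -> a | R Y1 | X3 Y2; R -> b | T T; X1 -> c; X2 -> a; X3 -> d; X4 -> b; Y1 -> T T; Y2 -> X4 X4

Introduce a nonterminal for each terminal appearing in a rule of length ≥ 2: X1 → c, X2 → a, X3 → d, X4 → b.
Binarize each right-hand side of length ≥ 3 by chaining fresh nonterminals (Y1, Y2, …): affected rules were T → R T T; T → X3 X4 X4.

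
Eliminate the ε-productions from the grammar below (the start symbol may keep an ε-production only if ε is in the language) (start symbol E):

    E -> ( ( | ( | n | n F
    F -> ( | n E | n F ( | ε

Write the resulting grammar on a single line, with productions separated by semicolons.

Nullable nonterminals: {F}.
ε ∉ L(G), so no ε-production is kept.
Add the nullable-subset variants: F → n F ( gives n F ( | n (.

E -> ( ( | ( | n | n F; F -> ( | n E | n F ( | n (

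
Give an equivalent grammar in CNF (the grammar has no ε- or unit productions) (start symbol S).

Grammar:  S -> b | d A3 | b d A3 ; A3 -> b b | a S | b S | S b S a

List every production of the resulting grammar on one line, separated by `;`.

Introduce a nonterminal for each terminal appearing in a rule of length ≥ 2: X1 → d, X2 → b, X3 → a.
Binarize each right-hand side of length ≥ 3 by chaining fresh nonterminals (Y1, Y2, …): affected rules were S → X2 X1 A3; A3 → S X2 S X3.

S -> b | X1 A3 | X2 Y1; A3 -> X2 X2 | X3 S | X2 S | S Y2; X1 -> d; X2 -> b; X3 -> a; Y1 -> X1 A3; Y2 -> X2 Y3; Y3 -> S X3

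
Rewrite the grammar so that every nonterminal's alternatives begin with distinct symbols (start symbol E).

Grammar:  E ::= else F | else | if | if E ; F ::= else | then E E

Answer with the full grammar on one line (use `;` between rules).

E ::= else E' | if E''; F ::= else | then E E; E' ::= F | epsilon; E'' ::= epsilon | E

E has alternatives sharing prefix 'else': factor to E → else E' with E' → F | ε.
E has alternatives sharing prefix 'if': factor to E → if E'' with E'' → ε | E.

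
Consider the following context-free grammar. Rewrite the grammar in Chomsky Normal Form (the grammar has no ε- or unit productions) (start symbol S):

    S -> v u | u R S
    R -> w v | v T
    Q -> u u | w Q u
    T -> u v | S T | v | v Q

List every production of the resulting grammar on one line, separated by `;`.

Introduce a nonterminal for each terminal appearing in a rule of length ≥ 2: X1 → v, X2 → u, X3 → w.
Binarize each right-hand side of length ≥ 3 by chaining fresh nonterminals (Y1, Y2, …): affected rules were S → X2 R S; Q → X3 Q X2.

S -> X1 X2 | X2 Y1; R -> X3 X1 | X1 T; Q -> X2 X2 | X3 Y2; T -> X2 X1 | S T | v | X1 Q; X1 -> v; X2 -> u; X3 -> w; Y1 -> R S; Y2 -> Q X2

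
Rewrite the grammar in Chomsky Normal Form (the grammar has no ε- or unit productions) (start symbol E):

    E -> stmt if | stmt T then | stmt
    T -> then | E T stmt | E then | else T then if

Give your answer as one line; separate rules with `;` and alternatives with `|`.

Introduce a nonterminal for each terminal appearing in a rule of length ≥ 2: X1 → stmt, X2 → if, X3 → then, X4 → else.
Binarize each right-hand side of length ≥ 3 by chaining fresh nonterminals (Y1, Y2, …): affected rules were E → X1 T X3; T → E T X1; T → X4 T X3 X2.

E -> X1 X2 | X1 Y1 | stmt; T -> then | E Y2 | E X3 | X4 Y3; X1 -> stmt; X2 -> if; X3 -> then; X4 -> else; Y1 -> T X3; Y2 -> T X1; Y3 -> T Y4; Y4 -> X3 X2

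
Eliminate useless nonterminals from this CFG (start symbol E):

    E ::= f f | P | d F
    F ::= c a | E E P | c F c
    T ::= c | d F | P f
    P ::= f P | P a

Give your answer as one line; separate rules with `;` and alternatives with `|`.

E ::= f f | d F; F ::= c a | c F c

Generating nonterminals: {E, F, T}.
Reachable from E after that: {E, F}.
Removed useless symbols: {P, T} and every production mentioning them.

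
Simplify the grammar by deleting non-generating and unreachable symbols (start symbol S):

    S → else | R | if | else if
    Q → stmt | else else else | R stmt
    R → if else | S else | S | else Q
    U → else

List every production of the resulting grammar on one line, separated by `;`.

Generating nonterminals: {Q, R, S, U}.
Reachable from S after that: {Q, R, S}.
Removed useless symbols: {U} and every production mentioning them.

S → else | R | if | else if; Q → stmt | else else else | R stmt; R → if else | S else | S | else Q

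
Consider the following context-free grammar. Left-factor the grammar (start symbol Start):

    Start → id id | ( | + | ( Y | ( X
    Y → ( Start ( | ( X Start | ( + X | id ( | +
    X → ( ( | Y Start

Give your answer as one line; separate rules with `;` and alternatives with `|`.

Start → id id | + | ( Start1; Y → id ( | + | ( Y1; X → ( ( | Y Start; Start1 → ε | Y | X; Y1 → Start ( | X Start | + X

Start has alternatives sharing prefix '(': factor to Start → ( Start1 with Start1 → ε | Y | X.
Y has alternatives sharing prefix '(': factor to Y → ( Y1 with Y1 → Start ( | X Start | + X.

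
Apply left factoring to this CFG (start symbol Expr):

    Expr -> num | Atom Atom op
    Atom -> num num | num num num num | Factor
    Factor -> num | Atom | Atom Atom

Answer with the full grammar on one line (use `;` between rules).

Atom has alternatives sharing prefix 'num num': factor to Atom → num num Atom1 with Atom1 → ε | num num.
Factor has alternatives sharing prefix 'Atom': factor to Factor → Atom Factor1 with Factor1 → ε | Atom.

Expr -> num | Atom Atom op; Atom -> Factor | num num Atom1; Factor -> num | Atom Factor1; Atom1 -> epsilon | num num; Factor1 -> epsilon | Atom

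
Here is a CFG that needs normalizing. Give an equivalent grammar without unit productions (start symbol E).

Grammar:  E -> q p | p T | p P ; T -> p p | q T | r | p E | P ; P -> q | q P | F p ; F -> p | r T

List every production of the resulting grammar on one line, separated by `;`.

E -> q p | p T | p P; T -> q | q P | F p | p p | q T | r | p E; P -> q | q P | F p; F -> p | r T

Unit pairs: T ⇒* {P}.
For every A with A ⇒* B via unit rules, add B's non-unit alternatives to A; then delete every rule of the form X → Y.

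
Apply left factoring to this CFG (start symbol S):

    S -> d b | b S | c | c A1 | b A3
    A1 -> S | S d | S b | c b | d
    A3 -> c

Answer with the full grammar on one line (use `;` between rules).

S has alternatives sharing prefix 'b': factor to S → b S' with S' → S | A3.
S has alternatives sharing prefix 'c': factor to S → c S'' with S'' → ε | A1.
A1 has alternatives sharing prefix 'S': factor to A1 → S A1' with A1' → ε | d | b.

S -> d b | b S' | c S''; A1 -> c b | d | S A1'; A3 -> c; S' -> S | A3; S'' -> eps | A1; A1' -> eps | d | b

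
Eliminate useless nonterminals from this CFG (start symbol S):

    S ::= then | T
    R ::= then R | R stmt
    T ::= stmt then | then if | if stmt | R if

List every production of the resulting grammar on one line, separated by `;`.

Generating nonterminals: {S, T}.
Reachable from S after that: {S, T}.
Removed useless symbols: {R} and every production mentioning them.

S ::= then | T; T ::= stmt then | then if | if stmt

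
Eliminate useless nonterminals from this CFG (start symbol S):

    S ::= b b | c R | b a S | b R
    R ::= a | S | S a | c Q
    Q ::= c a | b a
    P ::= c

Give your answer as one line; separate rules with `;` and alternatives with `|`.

S ::= b b | c R | b a S | b R; R ::= a | S | S a | c Q; Q ::= c a | b a

Generating nonterminals: {P, Q, R, S}.
Reachable from S after that: {Q, R, S}.
Removed useless symbols: {P} and every production mentioning them.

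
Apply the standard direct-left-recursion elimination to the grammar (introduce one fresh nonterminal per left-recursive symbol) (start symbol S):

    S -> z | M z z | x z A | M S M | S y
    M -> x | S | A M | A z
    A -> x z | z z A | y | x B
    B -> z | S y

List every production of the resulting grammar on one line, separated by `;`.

S -> z S' | M z z S' | x z A S' | M S M S'; M -> x | S | A M | A z; A -> x z | z z A | y | x B; B -> z | S y; S' -> y S' | ε

Left recursion appears on S.
For S: α = {y}, β = {z, M z z, x z A, M S M}. Rewrite as S → β S' and S' → α S' | ε.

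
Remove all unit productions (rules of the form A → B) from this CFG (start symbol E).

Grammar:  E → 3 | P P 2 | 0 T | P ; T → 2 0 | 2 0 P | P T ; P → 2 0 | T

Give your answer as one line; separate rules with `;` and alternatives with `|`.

E → 3 | P P 2 | 0 T | 2 0 | 2 0 P | P T; T → 2 0 | 2 0 P | P T; P → 2 0 | 2 0 P | P T

Unit pairs: E ⇒* {P, T}; P ⇒* {T}.
For every A with A ⇒* B via unit rules, add B's non-unit alternatives to A; then delete every rule of the form X → Y.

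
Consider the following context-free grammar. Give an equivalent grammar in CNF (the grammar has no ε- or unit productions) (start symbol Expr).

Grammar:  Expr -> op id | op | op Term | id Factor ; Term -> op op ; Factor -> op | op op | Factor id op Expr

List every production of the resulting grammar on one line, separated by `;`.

Expr -> X1 X2 | op | X1 Term | X2 Factor; Term -> X1 X1; Factor -> op | X1 X1 | Factor Y1; X1 -> op; X2 -> id; Y1 -> X2 Y2; Y2 -> X1 Expr

Introduce a nonterminal for each terminal appearing in a rule of length ≥ 2: X1 → op, X2 → id.
Binarize each right-hand side of length ≥ 3 by chaining fresh nonterminals (Y1, Y2, …): affected rules were Factor → Factor X2 X1 Expr.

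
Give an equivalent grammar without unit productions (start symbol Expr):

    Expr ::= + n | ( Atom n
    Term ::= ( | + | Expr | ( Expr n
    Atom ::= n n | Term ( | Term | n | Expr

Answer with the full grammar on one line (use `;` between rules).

Unit pairs: Atom ⇒* {Expr, Term}; Term ⇒* {Expr}.
For every A with A ⇒* B via unit rules, add B's non-unit alternatives to A; then delete every rule of the form X → Y.

Expr ::= + n | ( Atom n; Term ::= ( | + | ( Expr n | + n | ( Atom n; Atom ::= ( | + | ( Expr n | n n | Term ( | n | + n | ( Atom n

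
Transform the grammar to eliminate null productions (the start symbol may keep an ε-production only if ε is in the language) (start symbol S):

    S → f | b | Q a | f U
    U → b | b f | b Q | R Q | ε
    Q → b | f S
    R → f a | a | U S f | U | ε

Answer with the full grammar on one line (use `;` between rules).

Nullable nonterminals: {R, U}.
ε ∉ L(G), so no ε-production is kept.
For each production, add variants omitting each subset of nullable occurrences: U → R Q gives R Q | Q. R → U S f gives U S f | S f.

S → f | b | Q a | f U; U → b | b f | b Q | R Q | Q; Q → b | f S; R → f a | a | U S f | S f | U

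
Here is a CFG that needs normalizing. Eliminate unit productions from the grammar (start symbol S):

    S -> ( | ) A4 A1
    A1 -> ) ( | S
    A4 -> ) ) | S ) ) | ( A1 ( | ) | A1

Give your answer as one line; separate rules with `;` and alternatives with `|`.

Unit pairs: A1 ⇒* {S}; A4 ⇒* {A1, S}.
For each unit pair (A, B), copy every non-unit production of B to A, then drop all unit productions.

S -> ( | ) A4 A1; A1 -> ) ( | ( | ) A4 A1; A4 -> ) ) | S ) ) | ( A1 ( | ) | ) ( | ( | ) A4 A1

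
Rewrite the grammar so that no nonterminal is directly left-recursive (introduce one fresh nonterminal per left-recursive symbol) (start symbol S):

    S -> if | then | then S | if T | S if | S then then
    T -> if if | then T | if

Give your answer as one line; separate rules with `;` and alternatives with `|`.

Directly left-recursive nonterminal: S.
For S: α = {if, then then}, β = {if, then, then S, if T}. Rewrite as S → β S' and S' → α S' | ε.

S -> if S' | then S' | then S S' | if T S'; T -> if if | then T | if; S' -> if S' | then then S' | epsilon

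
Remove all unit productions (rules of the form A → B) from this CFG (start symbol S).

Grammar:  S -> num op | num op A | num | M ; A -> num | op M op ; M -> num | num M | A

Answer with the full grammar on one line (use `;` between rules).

S -> num | op M op | num op | num op A | num M; A -> num | op M op; M -> num | op M op | num M

Unit pairs: M ⇒* {A}; S ⇒* {A, M}.
For every A with A ⇒* B via unit rules, add B's non-unit alternatives to A; then delete every rule of the form X → Y.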